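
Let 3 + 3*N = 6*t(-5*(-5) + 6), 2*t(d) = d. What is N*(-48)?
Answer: -1440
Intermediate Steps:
t(d) = d/2
N = 30 (N = -1 + (6*((-5*(-5) + 6)/2))/3 = -1 + (6*((25 + 6)/2))/3 = -1 + (6*((1/2)*31))/3 = -1 + (6*(31/2))/3 = -1 + (1/3)*93 = -1 + 31 = 30)
N*(-48) = 30*(-48) = -1440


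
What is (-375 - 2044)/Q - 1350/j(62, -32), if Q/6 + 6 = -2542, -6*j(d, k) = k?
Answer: -966839/3822 ≈ -252.97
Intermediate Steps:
j(d, k) = -k/6
Q = -15288 (Q = -36 + 6*(-2542) = -36 - 15252 = -15288)
(-375 - 2044)/Q - 1350/j(62, -32) = (-375 - 2044)/(-15288) - 1350/((-⅙*(-32))) = -2419*(-1/15288) - 1350/16/3 = 2419/15288 - 1350*3/16 = 2419/15288 - 2025/8 = -966839/3822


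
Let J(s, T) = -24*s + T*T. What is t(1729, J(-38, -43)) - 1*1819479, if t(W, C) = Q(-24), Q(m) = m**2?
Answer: -1818903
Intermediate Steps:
J(s, T) = T**2 - 24*s (J(s, T) = -24*s + T**2 = T**2 - 24*s)
t(W, C) = 576 (t(W, C) = (-24)**2 = 576)
t(1729, J(-38, -43)) - 1*1819479 = 576 - 1*1819479 = 576 - 1819479 = -1818903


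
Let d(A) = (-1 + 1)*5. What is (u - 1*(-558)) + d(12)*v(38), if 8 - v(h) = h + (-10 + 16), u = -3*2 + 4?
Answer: 556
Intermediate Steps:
d(A) = 0 (d(A) = 0*5 = 0)
u = -2 (u = -6 + 4 = -2)
v(h) = 2 - h (v(h) = 8 - (h + (-10 + 16)) = 8 - (h + 6) = 8 - (6 + h) = 8 + (-6 - h) = 2 - h)
(u - 1*(-558)) + d(12)*v(38) = (-2 - 1*(-558)) + 0*(2 - 1*38) = (-2 + 558) + 0*(2 - 38) = 556 + 0*(-36) = 556 + 0 = 556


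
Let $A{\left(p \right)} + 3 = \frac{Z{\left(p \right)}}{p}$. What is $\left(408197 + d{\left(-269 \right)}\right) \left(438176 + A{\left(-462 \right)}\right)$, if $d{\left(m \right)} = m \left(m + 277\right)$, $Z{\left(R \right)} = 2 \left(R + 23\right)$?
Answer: $\frac{41099226040090}{231} \approx 1.7792 \cdot 10^{11}$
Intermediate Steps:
$Z{\left(R \right)} = 46 + 2 R$ ($Z{\left(R \right)} = 2 \left(23 + R\right) = 46 + 2 R$)
$d{\left(m \right)} = m \left(277 + m\right)$
$A{\left(p \right)} = -3 + \frac{46 + 2 p}{p}$
$\left(408197 + d{\left(-269 \right)}\right) \left(438176 + A{\left(-462 \right)}\right) = \left(408197 - 269 \left(277 - 269\right)\right) \left(438176 + \frac{46 - -462}{-462}\right) = \left(408197 - 2152\right) \left(438176 - \frac{46 + 462}{462}\right) = \left(408197 - 2152\right) \left(438176 - \frac{254}{231}\right) = 406045 \left(438176 - \frac{254}{231}\right) = 406045 \cdot \frac{101218402}{231} = \frac{41099226040090}{231}$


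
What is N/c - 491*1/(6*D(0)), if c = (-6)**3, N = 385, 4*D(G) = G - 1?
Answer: 70319/216 ≈ 325.55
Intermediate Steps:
D(G) = -1/4 + G/4 (D(G) = (G - 1)/4 = (-1 + G)/4 = -1/4 + G/4)
c = -216
N/c - 491*1/(6*D(0)) = 385/(-216) - 491*1/(6*(-1/4 + (1/4)*0)) = 385*(-1/216) - 491*1/(6*(-1/4 + 0)) = -385/216 - 491/(6*(-1/4)) = -385/216 - 491/(-3/2) = -385/216 - 491*(-2/3) = -385/216 + 982/3 = 70319/216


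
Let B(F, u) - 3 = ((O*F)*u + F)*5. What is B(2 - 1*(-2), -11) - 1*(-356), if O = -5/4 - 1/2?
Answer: 764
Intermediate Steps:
O = -7/4 (O = -5*1/4 - 1*1/2 = -5/4 - 1/2 = -7/4 ≈ -1.7500)
B(F, u) = 3 + 5*F - 35*F*u/4 (B(F, u) = 3 + ((-7*F/4)*u + F)*5 = 3 + (-7*F*u/4 + F)*5 = 3 + (F - 7*F*u/4)*5 = 3 + (5*F - 35*F*u/4) = 3 + 5*F - 35*F*u/4)
B(2 - 1*(-2), -11) - 1*(-356) = (3 + 5*(2 - 1*(-2)) - 35/4*(2 - 1*(-2))*(-11)) - 1*(-356) = (3 + 5*(2 + 2) - 35/4*(2 + 2)*(-11)) + 356 = (3 + 5*4 - 35/4*4*(-11)) + 356 = (3 + 20 + 385) + 356 = 408 + 356 = 764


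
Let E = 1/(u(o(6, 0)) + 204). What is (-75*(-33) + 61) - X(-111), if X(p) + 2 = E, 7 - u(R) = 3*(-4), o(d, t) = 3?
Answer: 565973/223 ≈ 2538.0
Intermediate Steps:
u(R) = 19 (u(R) = 7 - 3*(-4) = 7 - 1*(-12) = 7 + 12 = 19)
E = 1/223 (E = 1/(19 + 204) = 1/223 ≈ 0.0044843)
X(p) = -445/223 (X(p) = -2 + 1/223 = -445/223)
(-75*(-33) + 61) - X(-111) = (-75*(-33) + 61) - 1*(-445/223) = (2475 + 61) + 445/223 = 2536 + 445/223 = 565973/223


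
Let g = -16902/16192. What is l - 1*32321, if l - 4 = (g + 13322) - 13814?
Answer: -265630115/8096 ≈ -32810.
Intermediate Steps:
g = -8451/8096 (g = -16902*1/16192 = -8451/8096 ≈ -1.0438)
l = -3959299/8096 (l = 4 + ((-8451/8096 + 13322) - 13814) = 4 + (107846461/8096 - 13814) = 4 - 3991683/8096 = -3959299/8096 ≈ -489.04)
l - 1*32321 = -3959299/8096 - 1*32321 = -3959299/8096 - 32321 = -265630115/8096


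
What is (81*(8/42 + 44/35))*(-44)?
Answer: -180576/35 ≈ -5159.3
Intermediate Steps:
(81*(8/42 + 44/35))*(-44) = (81*(8*(1/42) + 44*(1/35)))*(-44) = (81*(4/21 + 44/35))*(-44) = (81*(152/105))*(-44) = (4104/35)*(-44) = -180576/35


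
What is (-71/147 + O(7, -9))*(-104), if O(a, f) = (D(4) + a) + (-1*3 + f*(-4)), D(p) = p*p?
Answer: -848744/147 ≈ -5773.8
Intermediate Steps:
D(p) = p²
O(a, f) = 13 + a - 4*f (O(a, f) = (4² + a) + (-1*3 + f*(-4)) = (16 + a) + (-3 - 4*f) = 13 + a - 4*f)
(-71/147 + O(7, -9))*(-104) = (-71/147 + (13 + 7 - 4*(-9)))*(-104) = (-71*1/147 + (13 + 7 + 36))*(-104) = (-71/147 + 56)*(-104) = (8161/147)*(-104) = -848744/147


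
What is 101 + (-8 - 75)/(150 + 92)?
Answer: 24359/242 ≈ 100.66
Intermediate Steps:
101 + (-8 - 75)/(150 + 92) = 101 - 83/242 = 24359/242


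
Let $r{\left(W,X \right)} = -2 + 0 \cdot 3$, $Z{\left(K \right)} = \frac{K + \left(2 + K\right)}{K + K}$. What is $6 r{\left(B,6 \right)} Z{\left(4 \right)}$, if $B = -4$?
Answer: $-15$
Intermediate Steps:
$Z{\left(K \right)} = \frac{2 + 2 K}{2 K}$
$r{\left(W,X \right)} = -2$ ($r{\left(W,X \right)} = -2 + 0 = -2$)
$6 r{\left(B,6 \right)} Z{\left(4 \right)} = 6 \left(-2\right) \frac{1 + 4}{4} = - 12 \cdot \frac{1}{4} \cdot 5 = \left(-12\right) \frac{5}{4} = -15$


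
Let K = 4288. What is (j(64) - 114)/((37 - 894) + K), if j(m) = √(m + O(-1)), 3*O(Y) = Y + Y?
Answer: -114/3431 + √570/10293 ≈ -0.030907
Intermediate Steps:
O(Y) = 2*Y/3 (O(Y) = (Y + Y)/3 = (2*Y)/3 = 2*Y/3)
j(m) = √(-⅔ + m) (j(m) = √(m + (⅔)*(-1)) = √(m - ⅔) = √(-⅔ + m))
(j(64) - 114)/((37 - 894) + K) = (√(-6 + 9*64)/3 - 114)/((37 - 894) + 4288) = (√(-6 + 576)/3 - 114)/(-857 + 4288) = (√570/3 - 114)/3431 = (-114 + √570/3)*(1/3431) = -114/3431 + √570/10293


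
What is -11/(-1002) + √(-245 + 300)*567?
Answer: 11/1002 + 567*√55 ≈ 4205.0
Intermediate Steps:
-11/(-1002) + √(-245 + 300)*567 = -11*(-1/1002) + √55*567 = 11/1002 + 567*√55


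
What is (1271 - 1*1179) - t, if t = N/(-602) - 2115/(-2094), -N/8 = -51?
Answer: 19259203/210098 ≈ 91.668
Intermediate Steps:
N = 408 (N = -8*(-51) = 408)
t = 69813/210098 (t = 408/(-602) - 2115/(-2094) = 408*(-1/602) - 2115*(-1/2094) = -204/301 + 705/698 = 69813/210098 ≈ 0.33229)
(1271 - 1*1179) - t = (1271 - 1*1179) - 1*69813/210098 = (1271 - 1179) - 69813/210098 = 92 - 69813/210098 = 19259203/210098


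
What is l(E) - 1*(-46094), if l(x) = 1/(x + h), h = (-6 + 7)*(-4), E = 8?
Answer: 184377/4 ≈ 46094.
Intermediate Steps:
h = -4 (h = 1*(-4) = -4)
l(x) = 1/(-4 + x) (l(x) = 1/(x - 4) = 1/(-4 + x))
l(E) - 1*(-46094) = 1/(-4 + 8) - 1*(-46094) = 1/4 + 46094 = 184377/4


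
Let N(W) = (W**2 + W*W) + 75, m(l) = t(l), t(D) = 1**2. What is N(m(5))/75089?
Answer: 11/10727 ≈ 0.0010254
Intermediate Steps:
t(D) = 1
m(l) = 1
N(W) = 75 + 2*W**2 (N(W) = (W**2 + W**2) + 75 = 2*W**2 + 75 = 75 + 2*W**2)
N(m(5))/75089 = (75 + 2*1**2)/75089 = (75 + 2*1)*(1/75089) = (75 + 2)*(1/75089) = 77*(1/75089) = 11/10727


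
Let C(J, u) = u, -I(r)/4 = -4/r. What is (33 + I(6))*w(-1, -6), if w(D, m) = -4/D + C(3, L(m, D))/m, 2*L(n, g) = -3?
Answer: 1819/12 ≈ 151.58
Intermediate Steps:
L(n, g) = -3/2 (L(n, g) = (½)*(-3) = -3/2)
I(r) = 16/r (I(r) = -(-16)/r = 16/r)
w(D, m) = -4/D - 3/(2*m)
(33 + I(6))*w(-1, -6) = (33 + 16/6)*(-4/(-1) - 3/2/(-6)) = (33 + 16*(⅙))*(-4*(-1) - 3/2*(-⅙)) = (33 + 8/3)*(4 + ¼) = (107/3)*(17/4) = 1819/12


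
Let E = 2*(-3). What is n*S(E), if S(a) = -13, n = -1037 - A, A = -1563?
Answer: -6838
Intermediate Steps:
n = 526 (n = -1037 - 1*(-1563) = -1037 + 1563 = 526)
E = -6
n*S(E) = 526*(-13) = -6838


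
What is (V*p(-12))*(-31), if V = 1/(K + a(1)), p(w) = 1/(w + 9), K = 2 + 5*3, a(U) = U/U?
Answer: 31/54 ≈ 0.57407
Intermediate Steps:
a(U) = 1
K = 17 (K = 2 + 15 = 17)
p(w) = 1/(9 + w)
V = 1/18 (V = 1/(17 + 1) = 1/18 ≈ 0.055556)
(V*p(-12))*(-31) = (1/(18*(9 - 12)))*(-31) = ((1/18)/(-3))*(-31) = ((1/18)*(-⅓))*(-31) = -1/54*(-31) = 31/54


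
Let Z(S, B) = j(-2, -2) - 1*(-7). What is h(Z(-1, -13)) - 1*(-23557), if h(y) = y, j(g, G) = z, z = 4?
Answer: 23568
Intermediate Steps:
j(g, G) = 4
Z(S, B) = 11 (Z(S, B) = 4 - 1*(-7) = 4 + 7 = 11)
h(Z(-1, -13)) - 1*(-23557) = 11 - 1*(-23557) = 11 + 23557 = 23568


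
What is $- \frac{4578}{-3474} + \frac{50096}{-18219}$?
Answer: $- \frac{5034829}{3516267} \approx -1.4319$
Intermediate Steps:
$- \frac{4578}{-3474} + \frac{50096}{-18219} = \left(-4578\right) \left(- \frac{1}{3474}\right) + 50096 \left(- \frac{1}{18219}\right) = \frac{763}{579} - \frac{50096}{18219} = - \frac{5034829}{3516267}$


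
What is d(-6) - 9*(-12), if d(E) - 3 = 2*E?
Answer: 99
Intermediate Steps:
d(E) = 3 + 2*E
d(-6) - 9*(-12) = (3 + 2*(-6)) - 9*(-12) = (3 - 12) + 108 = -9 + 108 = 99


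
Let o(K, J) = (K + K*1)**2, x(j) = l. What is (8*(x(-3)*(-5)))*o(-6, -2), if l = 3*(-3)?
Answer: 51840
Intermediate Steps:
l = -9
x(j) = -9
o(K, J) = 4*K**2 (o(K, J) = (K + K)**2 = (2*K)**2 = 4*K**2)
(8*(x(-3)*(-5)))*o(-6, -2) = (8*(-9*(-5)))*(4*(-6)**2) = (8*45)*(4*36) = 360*144 = 51840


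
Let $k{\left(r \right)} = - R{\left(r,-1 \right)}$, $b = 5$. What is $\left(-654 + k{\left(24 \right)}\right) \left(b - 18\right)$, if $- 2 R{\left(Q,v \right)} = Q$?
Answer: $8346$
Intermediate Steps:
$R{\left(Q,v \right)} = - \frac{Q}{2}$
$k{\left(r \right)} = \frac{r}{2}$ ($k{\left(r \right)} = - \frac{\left(-1\right) r}{2} = \frac{r}{2}$)
$\left(-654 + k{\left(24 \right)}\right) \left(b - 18\right) = \left(-654 + \frac{1}{2} \cdot 24\right) \left(5 - 18\right) = \left(-654 + 12\right) \left(5 - 18\right) = \left(-642\right) \left(-13\right) = 8346$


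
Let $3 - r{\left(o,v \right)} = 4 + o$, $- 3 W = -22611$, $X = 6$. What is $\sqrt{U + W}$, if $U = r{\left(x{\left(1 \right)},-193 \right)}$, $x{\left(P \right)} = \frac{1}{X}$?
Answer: $\frac{\sqrt{271290}}{6} \approx 86.809$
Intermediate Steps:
$W = 7537$ ($W = \left(- \frac{1}{3}\right) \left(-22611\right) = 7537$)
$x{\left(P \right)} = \frac{1}{6}$
$r{\left(o,v \right)} = -1 - o$ ($r{\left(o,v \right)} = 3 - \left(4 + o\right) = -1 - o$)
$U = - \frac{7}{6}$ ($U = -1 - \frac{1}{6} = - \frac{7}{6} \approx -1.1667$)
$\sqrt{U + W} = \sqrt{- \frac{7}{6} + 7537} = \sqrt{\frac{45215}{6}} = \frac{\sqrt{271290}}{6}$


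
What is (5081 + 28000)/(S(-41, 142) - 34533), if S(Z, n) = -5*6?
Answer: -11027/11521 ≈ -0.95712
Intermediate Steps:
S(Z, n) = -30
(5081 + 28000)/(S(-41, 142) - 34533) = (5081 + 28000)/(-30 - 34533) = 33081/(-34563) = 33081*(-1/34563) = -11027/11521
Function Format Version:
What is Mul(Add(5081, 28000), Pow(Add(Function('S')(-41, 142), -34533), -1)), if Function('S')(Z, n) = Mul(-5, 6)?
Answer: Rational(-11027, 11521) ≈ -0.95712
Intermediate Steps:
Function('S')(Z, n) = -30
Mul(Add(5081, 28000), Pow(Add(Function('S')(-41, 142), -34533), -1)) = Mul(Add(5081, 28000), Pow(Add(-30, -34533), -1)) = Mul(33081, Pow(-34563, -1)) = Mul(33081, Rational(-1, 34563)) = Rational(-11027, 11521)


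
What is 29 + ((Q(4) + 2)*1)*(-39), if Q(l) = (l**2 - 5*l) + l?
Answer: -49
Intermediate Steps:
Q(l) = l**2 - 4*l
29 + ((Q(4) + 2)*1)*(-39) = 29 + ((4*(-4 + 4) + 2)*1)*(-39) = 29 + ((4*0 + 2)*1)*(-39) = 29 + ((0 + 2)*1)*(-39) = 29 + (2*1)*(-39) = 29 + 2*(-39) = 29 - 78 = -49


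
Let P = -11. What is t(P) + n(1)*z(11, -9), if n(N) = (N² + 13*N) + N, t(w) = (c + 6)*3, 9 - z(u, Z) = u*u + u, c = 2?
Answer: -1821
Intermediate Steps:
z(u, Z) = 9 - u - u² (z(u, Z) = 9 - (u*u + u) = 9 - (u² + u) = 9 - (u + u²) = 9 + (-u - u²) = 9 - u - u²)
t(w) = 24 (t(w) = (2 + 6)*3 = 8*3 = 24)
n(N) = N² + 14*N
t(P) + n(1)*z(11, -9) = 24 + (1*(14 + 1))*(9 - 1*11 - 1*11²) = 24 + (1*15)*(9 - 11 - 1*121) = 24 + 15*(9 - 11 - 121) = 24 + 15*(-123) = 24 - 1845 = -1821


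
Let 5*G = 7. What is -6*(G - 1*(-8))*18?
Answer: -5076/5 ≈ -1015.2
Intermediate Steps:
G = 7/5 (G = (⅕)*7 = 7/5 ≈ 1.4000)
-6*(G - 1*(-8))*18 = -6*(7/5 - 1*(-8))*18 = -6*(7/5 + 8)*18 = -6*47/5*18 = -282/5*18 = -5076/5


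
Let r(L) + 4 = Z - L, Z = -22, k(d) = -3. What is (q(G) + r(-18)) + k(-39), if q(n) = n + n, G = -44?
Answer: -99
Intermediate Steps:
q(n) = 2*n
r(L) = -26 - L (r(L) = -4 + (-22 - L) = -26 - L)
(q(G) + r(-18)) + k(-39) = (2*(-44) + (-26 - 1*(-18))) - 3 = (-88 + (-26 + 18)) - 3 = (-88 - 8) - 3 = -96 - 3 = -99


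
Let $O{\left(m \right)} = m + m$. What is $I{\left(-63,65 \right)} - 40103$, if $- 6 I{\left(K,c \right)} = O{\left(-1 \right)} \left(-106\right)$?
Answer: $- \frac{120415}{3} \approx -40138.0$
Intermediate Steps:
$O{\left(m \right)} = 2 m$
$I{\left(K,c \right)} = - \frac{106}{3}$ ($I{\left(K,c \right)} = - \frac{2 \left(-1\right) \left(-106\right)}{6} = - \frac{\left(-2\right) \left(-106\right)}{6} = \left(- \frac{1}{6}\right) 212 = - \frac{106}{3}$)
$I{\left(-63,65 \right)} - 40103 = - \frac{106}{3} - 40103 = - \frac{120415}{3}$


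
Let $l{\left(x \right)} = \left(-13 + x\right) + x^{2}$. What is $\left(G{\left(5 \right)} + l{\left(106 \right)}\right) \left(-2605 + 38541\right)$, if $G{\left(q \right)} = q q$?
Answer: $408017344$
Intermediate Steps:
$G{\left(q \right)} = q^{2}$
$l{\left(x \right)} = -13 + x + x^{2}$
$\left(G{\left(5 \right)} + l{\left(106 \right)}\right) \left(-2605 + 38541\right) = \left(5^{2} + \left(-13 + 106 + 106^{2}\right)\right) \left(-2605 + 38541\right) = \left(25 + \left(-13 + 106 + 11236\right)\right) 35936 = \left(25 + 11329\right) 35936 = 11354 \cdot 35936 = 408017344$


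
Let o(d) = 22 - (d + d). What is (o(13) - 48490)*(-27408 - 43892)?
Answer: 3457622200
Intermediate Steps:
o(d) = 22 - 2*d
(o(13) - 48490)*(-27408 - 43892) = ((22 - 2*13) - 48490)*(-27408 - 43892) = ((22 - 26) - 48490)*(-71300) = (-4 - 48490)*(-71300) = -48494*(-71300) = 3457622200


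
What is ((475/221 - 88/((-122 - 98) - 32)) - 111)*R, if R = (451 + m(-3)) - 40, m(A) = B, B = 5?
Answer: -48341312/1071 ≈ -45137.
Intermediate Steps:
m(A) = 5
R = 416 (R = (451 + 5) - 40 = 456 - 40 = 416)
((475/221 - 88/((-122 - 98) - 32)) - 111)*R = ((475/221 - 88/((-122 - 98) - 32)) - 111)*416 = ((475*(1/221) - 88/(-220 - 32)) - 111)*416 = ((475/221 - 88/(-252)) - 111)*416 = ((475/221 - 88*(-1/252)) - 111)*416 = ((475/221 + 22/63) - 111)*416 = (34787/13923 - 111)*416 = -1510666/13923*416 = -48341312/1071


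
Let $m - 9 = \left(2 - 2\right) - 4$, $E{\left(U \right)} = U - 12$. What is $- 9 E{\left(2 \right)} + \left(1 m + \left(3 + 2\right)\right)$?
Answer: $100$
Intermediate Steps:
$E{\left(U \right)} = -12 + U$ ($E{\left(U \right)} = U - 12 = -12 + U$)
$m = 5$ ($m = 9 + \left(\left(2 - 2\right) - 4\right) = 9 + \left(0 - 4\right) = 9 - 4 = 5$)
$- 9 E{\left(2 \right)} + \left(1 m + \left(3 + 2\right)\right) = - 9 \left(-12 + 2\right) + \left(1 \cdot 5 + \left(3 + 2\right)\right) = \left(-9\right) \left(-10\right) + \left(5 + 5\right) = 90 + 10 = 100$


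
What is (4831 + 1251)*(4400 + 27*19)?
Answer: 29880866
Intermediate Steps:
(4831 + 1251)*(4400 + 27*19) = 6082*(4400 + 513) = 6082*4913 = 29880866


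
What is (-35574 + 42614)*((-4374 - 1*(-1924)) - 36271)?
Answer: -272595840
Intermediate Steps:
(-35574 + 42614)*((-4374 - 1*(-1924)) - 36271) = 7040*((-4374 + 1924) - 36271) = 7040*(-2450 - 36271) = 7040*(-38721) = -272595840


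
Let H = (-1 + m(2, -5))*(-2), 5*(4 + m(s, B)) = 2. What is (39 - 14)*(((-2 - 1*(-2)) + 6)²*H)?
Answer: 8280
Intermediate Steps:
m(s, B) = -18/5 (m(s, B) = -4 + (⅕)*2 = -4 + ⅖ = -18/5)
H = 46/5 (H = (-1 - 18/5)*(-2) = -23/5*(-2) = 46/5 ≈ 9.2000)
(39 - 14)*(((-2 - 1*(-2)) + 6)²*H) = (39 - 14)*(((-2 - 1*(-2)) + 6)²*(46/5)) = 25*(((-2 + 2) + 6)²*(46/5)) = 25*((0 + 6)²*(46/5)) = 25*(6²*(46/5)) = 25*(36*(46/5)) = 25*(1656/5) = 8280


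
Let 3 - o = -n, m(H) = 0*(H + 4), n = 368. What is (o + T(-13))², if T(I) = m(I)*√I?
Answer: 137641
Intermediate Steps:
m(H) = 0 (m(H) = 0*(4 + H) = 0)
T(I) = 0 (T(I) = 0*√I = 0)
o = 371 (o = 3 - (-1)*368 = 3 - 1*(-368) = 3 + 368 = 371)
(o + T(-13))² = (371 + 0)² = 371² = 137641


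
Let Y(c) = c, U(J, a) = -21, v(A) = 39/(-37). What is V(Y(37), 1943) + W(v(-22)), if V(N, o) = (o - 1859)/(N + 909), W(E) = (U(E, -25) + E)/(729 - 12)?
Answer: 242750/4182739 ≈ 0.058036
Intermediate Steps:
v(A) = -39/37 (v(A) = 39*(-1/37) = -39/37)
W(E) = -7/239 + E/717 (W(E) = (-21 + E)/(729 - 12) = (-21 + E)/717 = (-21 + E)*(1/717) = -7/239 + E/717)
V(N, o) = (-1859 + o)/(909 + N)
V(Y(37), 1943) + W(v(-22)) = (-1859 + 1943)/(909 + 37) + (-7/239 + (1/717)*(-39/37)) = 84/946 + (-7/239 - 13/8843) = (1/946)*84 - 272/8843 = 42/473 - 272/8843 = 242750/4182739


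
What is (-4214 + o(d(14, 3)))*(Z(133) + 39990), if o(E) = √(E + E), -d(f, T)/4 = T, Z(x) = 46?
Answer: -168711704 + 80072*I*√6 ≈ -1.6871e+8 + 1.9614e+5*I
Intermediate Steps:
d(f, T) = -4*T
o(E) = √2*√E (o(E) = √(2*E) = √2*√E)
(-4214 + o(d(14, 3)))*(Z(133) + 39990) = (-4214 + √2*√(-4*3))*(46 + 39990) = (-4214 + √2*√(-12))*40036 = (-4214 + √2*(2*I*√3))*40036 = (-4214 + 2*I*√6)*40036 = -168711704 + 80072*I*√6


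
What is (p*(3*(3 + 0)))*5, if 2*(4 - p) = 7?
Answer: 45/2 ≈ 22.500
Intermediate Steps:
p = 1/2 (p = 4 - 1/2*7 = 4 - 7/2 = 1/2 ≈ 0.50000)
(p*(3*(3 + 0)))*5 = ((3*(3 + 0))/2)*5 = ((3*3)/2)*5 = ((1/2)*9)*5 = (9/2)*5 = 45/2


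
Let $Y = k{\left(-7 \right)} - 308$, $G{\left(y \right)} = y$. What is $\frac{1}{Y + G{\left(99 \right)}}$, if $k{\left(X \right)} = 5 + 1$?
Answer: $- \frac{1}{203} \approx -0.0049261$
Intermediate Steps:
$k{\left(X \right)} = 6$
$Y = -302$ ($Y = 6 - 308 = -302$)
$\frac{1}{Y + G{\left(99 \right)}} = \frac{1}{-302 + 99} = \frac{1}{-203} = - \frac{1}{203}$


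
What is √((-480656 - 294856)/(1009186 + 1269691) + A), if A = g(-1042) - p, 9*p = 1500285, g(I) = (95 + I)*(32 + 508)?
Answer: I*√31693074053985994161/6836631 ≈ 823.46*I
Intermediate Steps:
g(I) = 51300 + 540*I (g(I) = (95 + I)*540 = 51300 + 540*I)
p = 500095/3 (p = (⅑)*1500285 = 500095/3 ≈ 1.6670e+5)
A = -2034235/3 (A = (51300 + 540*(-1042)) - 1*500095/3 = (51300 - 562680) - 500095/3 = -511380 - 500095/3 = -2034235/3 ≈ -6.7808e+5)
√((-480656 - 294856)/(1009186 + 1269691) + A) = √((-480656 - 294856)/(1009186 + 1269691) - 2034235/3) = √(-775512/2278877 - 2034235/3) = √(-4635773680631/6836631) = I*√31693074053985994161/6836631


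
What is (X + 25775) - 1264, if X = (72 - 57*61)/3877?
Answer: 95025742/3877 ≈ 24510.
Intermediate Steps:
X = -3405/3877 (X = (72 - 3477)*(1/3877) = -3405*1/3877 = -3405/3877 ≈ -0.87826)
(X + 25775) - 1264 = (-3405/3877 + 25775) - 1264 = 99926270/3877 - 1264 = 95025742/3877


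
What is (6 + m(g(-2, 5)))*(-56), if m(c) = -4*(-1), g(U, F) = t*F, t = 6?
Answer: -560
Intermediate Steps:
g(U, F) = 6*F
m(c) = 4
(6 + m(g(-2, 5)))*(-56) = (6 + 4)*(-56) = 10*(-56) = -560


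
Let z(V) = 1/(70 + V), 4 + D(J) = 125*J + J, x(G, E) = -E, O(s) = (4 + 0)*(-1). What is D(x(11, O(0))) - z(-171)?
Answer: 50501/101 ≈ 500.01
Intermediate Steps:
O(s) = -4 (O(s) = 4*(-1) = -4)
D(J) = -4 + 126*J (D(J) = -4 + (125*J + J) = -4 + 126*J)
D(x(11, O(0))) - z(-171) = (-4 + 126*(-1*(-4))) - 1/(70 - 171) = (-4 + 126*4) - 1/(-101) = (-4 + 504) - 1*(-1/101) = 500 + 1/101 = 50501/101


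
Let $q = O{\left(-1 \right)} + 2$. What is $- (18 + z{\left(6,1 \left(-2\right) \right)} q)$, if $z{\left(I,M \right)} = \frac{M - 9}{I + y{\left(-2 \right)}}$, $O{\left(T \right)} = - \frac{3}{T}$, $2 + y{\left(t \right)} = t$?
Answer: $\frac{19}{2} \approx 9.5$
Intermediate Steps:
$y{\left(t \right)} = -2 + t$
$q = 5$ ($q = - \frac{3}{-1} + 2 = \left(-3\right) \left(-1\right) + 2 = 3 + 2 = 5$)
$z{\left(I,M \right)} = \frac{-9 + M}{-4 + I}$ ($z{\left(I,M \right)} = \frac{M - 9}{I - 4} = \frac{-9 + M}{I - 4} = \frac{-9 + M}{-4 + I}$)
$- (18 + z{\left(6,1 \left(-2\right) \right)} q) = - (18 + \frac{-9 + 1 \left(-2\right)}{-4 + 6} \cdot 5) = - (18 + \frac{-9 - 2}{2} \cdot 5) = - (18 + \frac{1}{2} \left(-11\right) 5) = - (18 - \frac{55}{2}) = \left(-1\right) \left(- \frac{19}{2}\right) = \frac{19}{2}$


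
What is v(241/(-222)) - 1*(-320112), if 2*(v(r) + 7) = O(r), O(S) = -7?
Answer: 640203/2 ≈ 3.2010e+5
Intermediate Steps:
v(r) = -21/2 (v(r) = -7 + (1/2)*(-7) = -7 - 7/2 = -21/2)
v(241/(-222)) - 1*(-320112) = -21/2 - 1*(-320112) = -21/2 + 320112 = 640203/2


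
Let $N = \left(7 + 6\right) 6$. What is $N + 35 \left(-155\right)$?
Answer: $-5347$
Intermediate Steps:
$N = 78$ ($N = 13 \cdot 6 = 78$)
$N + 35 \left(-155\right) = 78 + 35 \left(-155\right) = 78 - 5425 = -5347$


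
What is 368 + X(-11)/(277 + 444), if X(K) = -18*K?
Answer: 265526/721 ≈ 368.27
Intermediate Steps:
X(K) = -18*K
368 + X(-11)/(277 + 444) = 368 + (-18*(-11))/(277 + 444) = 368 + 198/721 = 265526/721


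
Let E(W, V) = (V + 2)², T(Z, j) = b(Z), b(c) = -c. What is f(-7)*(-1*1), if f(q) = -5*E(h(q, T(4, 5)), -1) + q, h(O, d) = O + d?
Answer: 12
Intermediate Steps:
T(Z, j) = -Z
E(W, V) = (2 + V)²
f(q) = -5 + q (f(q) = -5*(2 - 1)² + q = -5*1² + q = -5*1 + q = -5 + q)
f(-7)*(-1*1) = (-5 - 7)*(-1*1) = -12*(-1) = 12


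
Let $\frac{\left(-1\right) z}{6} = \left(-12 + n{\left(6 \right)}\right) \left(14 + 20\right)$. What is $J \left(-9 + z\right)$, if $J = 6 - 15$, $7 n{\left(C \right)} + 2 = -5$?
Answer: $-23787$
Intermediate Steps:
$n{\left(C \right)} = -1$ ($n{\left(C \right)} = - \frac{2}{7} + \frac{1}{7} \left(-5\right) = - \frac{2}{7} - \frac{5}{7} = -1$)
$J = -9$ ($J = 6 - 15 = -9$)
$z = 2652$ ($z = - 6 \left(-12 - 1\right) \left(14 + 20\right) = - 6 \left(\left(-13\right) 34\right) = \left(-6\right) \left(-442\right) = 2652$)
$J \left(-9 + z\right) = - 9 \left(-9 + 2652\right) = \left(-9\right) 2643 = -23787$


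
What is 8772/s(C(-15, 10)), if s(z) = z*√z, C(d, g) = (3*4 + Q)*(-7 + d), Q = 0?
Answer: 731*I*√66/2904 ≈ 2.045*I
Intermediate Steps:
C(d, g) = -84 + 12*d (C(d, g) = (3*4 + 0)*(-7 + d) = (12 + 0)*(-7 + d) = 12*(-7 + d) = -84 + 12*d)
s(z) = z^(3/2)
8772/s(C(-15, 10)) = 8772/((-84 + 12*(-15))^(3/2)) = 8772/((-84 - 180)^(3/2)) = 8772/((-264)^(3/2)) = 8772/((-528*I*√66)) = 8772*(I*√66/34848) = 731*I*√66/2904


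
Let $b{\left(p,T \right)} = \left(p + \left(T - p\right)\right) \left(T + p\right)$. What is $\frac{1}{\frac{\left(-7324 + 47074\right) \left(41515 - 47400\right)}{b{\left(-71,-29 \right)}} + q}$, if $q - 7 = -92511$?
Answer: $- \frac{58}{10043807} \approx -5.7747 \cdot 10^{-6}$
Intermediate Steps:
$q = -92504$ ($q = 7 - 92511 = -92504$)
$b{\left(p,T \right)} = T \left(T + p\right)$
$\frac{1}{\frac{\left(-7324 + 47074\right) \left(41515 - 47400\right)}{b{\left(-71,-29 \right)}} + q} = \frac{1}{\frac{\left(-7324 + 47074\right) \left(41515 - 47400\right)}{\left(-29\right) \left(-29 - 71\right)} - 92504} = \frac{1}{\frac{39750 \left(-5885\right)}{\left(-29\right) \left(-100\right)} - 92504} = \frac{1}{- \frac{233928750}{2900} - 92504} = \frac{1}{\left(-233928750\right) \frac{1}{2900} - 92504} = \frac{1}{- \frac{4678575}{58} - 92504} = \frac{1}{- \frac{10043807}{58}} = - \frac{58}{10043807}$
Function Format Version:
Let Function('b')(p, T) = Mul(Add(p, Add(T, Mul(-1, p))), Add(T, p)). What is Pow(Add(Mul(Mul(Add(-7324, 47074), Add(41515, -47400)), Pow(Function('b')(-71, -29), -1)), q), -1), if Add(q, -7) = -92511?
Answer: Rational(-58, 10043807) ≈ -5.7747e-6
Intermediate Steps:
q = -92504 (q = Add(7, -92511) = -92504)
Function('b')(p, T) = Mul(T, Add(T, p))
Pow(Add(Mul(Mul(Add(-7324, 47074), Add(41515, -47400)), Pow(Function('b')(-71, -29), -1)), q), -1) = Pow(Add(Mul(Mul(Add(-7324, 47074), Add(41515, -47400)), Pow(Mul(-29, Add(-29, -71)), -1)), -92504), -1) = Pow(Add(Mul(Mul(39750, -5885), Pow(Mul(-29, -100), -1)), -92504), -1) = Pow(Add(Mul(-233928750, Pow(2900, -1)), -92504), -1) = Pow(Add(Mul(-233928750, Rational(1, 2900)), -92504), -1) = Pow(Add(Rational(-4678575, 58), -92504), -1) = Pow(Rational(-10043807, 58), -1) = Rational(-58, 10043807)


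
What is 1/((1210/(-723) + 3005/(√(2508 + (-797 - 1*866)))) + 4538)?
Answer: 400744523868/1816963919184979 - 4084081677*√5/1816963919184979 ≈ 0.00021553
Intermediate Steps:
1/((1210/(-723) + 3005/(√(2508 + (-797 - 1*866)))) + 4538) = 1/((1210*(-1/723) + 3005/(√(2508 + (-797 - 866)))) + 4538) = 1/((-1210/723 + 3005/(√(2508 - 1663))) + 4538) = 1/((-1210/723 + 3005/(√845)) + 4538) = 1/((-1210/723 + 3005/((13*√5))) + 4538) = 1/((-1210/723 + 3005*(√5/65)) + 4538) = 1/((-1210/723 + 601*√5/13) + 4538) = 1/(3279764/723 + 601*√5/13)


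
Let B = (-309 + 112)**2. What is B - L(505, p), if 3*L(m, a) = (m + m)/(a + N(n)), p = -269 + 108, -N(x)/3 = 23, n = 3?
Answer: 2677922/69 ≈ 38810.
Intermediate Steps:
N(x) = -69 (N(x) = -3*23 = -69)
p = -161
L(m, a) = 2*m/(3*(-69 + a)) (L(m, a) = ((m + m)/(a - 69))/3 = ((2*m)/(-69 + a))/3 = (2*m/(-69 + a))/3 = 2*m/(3*(-69 + a)))
B = 38809 (B = (-197)**2 = 38809)
B - L(505, p) = 38809 - 2*505/(3*(-69 - 161)) = 38809 - 2*505/(3*(-230)) = 38809 - 2*505*(-1)/(3*230) = 38809 - 1*(-101/69) = 38809 + 101/69 = 2677922/69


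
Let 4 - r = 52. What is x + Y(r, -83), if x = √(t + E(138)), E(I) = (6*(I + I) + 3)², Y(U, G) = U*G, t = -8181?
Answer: 3984 + 30*√3049 ≈ 5640.5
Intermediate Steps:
r = -48 (r = 4 - 1*52 = 4 - 52 = -48)
Y(U, G) = G*U
E(I) = (3 + 12*I)² (E(I) = (6*(2*I) + 3)² = (12*I + 3)² = (3 + 12*I)²)
x = 30*√3049 (x = √(-8181 + 9*(1 + 4*138)²) = √(-8181 + 9*(1 + 552)²) = √(-8181 + 9*553²) = √(-8181 + 9*305809) = √(-8181 + 2752281) = √2744100 = 30*√3049 ≈ 1656.5)
x + Y(r, -83) = 30*√3049 - 83*(-48) = 30*√3049 + 3984 = 3984 + 30*√3049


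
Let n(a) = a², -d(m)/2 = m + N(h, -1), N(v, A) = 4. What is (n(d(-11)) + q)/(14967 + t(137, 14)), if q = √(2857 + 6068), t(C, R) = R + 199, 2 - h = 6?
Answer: 49/3795 + √357/3036 ≈ 0.019135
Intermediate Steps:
h = -4 (h = 2 - 1*6 = 2 - 6 = -4)
t(C, R) = 199 + R
q = 5*√357 (q = √8925 = 5*√357 ≈ 94.472)
d(m) = -8 - 2*m (d(m) = -2*(m + 4) = -2*(4 + m) = -8 - 2*m)
(n(d(-11)) + q)/(14967 + t(137, 14)) = ((-8 - 2*(-11))² + 5*√357)/(14967 + (199 + 14)) = ((-8 + 22)² + 5*√357)/(14967 + 213) = (14² + 5*√357)/15180 = (196 + 5*√357)*(1/15180) = 49/3795 + √357/3036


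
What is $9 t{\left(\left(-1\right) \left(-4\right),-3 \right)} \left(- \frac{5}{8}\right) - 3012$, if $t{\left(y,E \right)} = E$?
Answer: $- \frac{23961}{8} \approx -2995.1$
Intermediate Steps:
$9 t{\left(\left(-1\right) \left(-4\right),-3 \right)} \left(- \frac{5}{8}\right) - 3012 = 9 \left(-3\right) \left(- \frac{5}{8}\right) - 3012 = - 27 \left(\left(-5\right) \frac{1}{8}\right) - 3012 = \left(-27\right) \left(- \frac{5}{8}\right) - 3012 = \frac{135}{8} - 3012 = - \frac{23961}{8}$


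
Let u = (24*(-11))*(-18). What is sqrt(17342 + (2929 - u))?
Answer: sqrt(15519) ≈ 124.58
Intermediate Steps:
u = 4752 (u = -264*(-18) = 4752)
sqrt(17342 + (2929 - u)) = sqrt(17342 + (2929 - 1*4752)) = sqrt(17342 + (2929 - 4752)) = sqrt(17342 - 1823) = sqrt(15519)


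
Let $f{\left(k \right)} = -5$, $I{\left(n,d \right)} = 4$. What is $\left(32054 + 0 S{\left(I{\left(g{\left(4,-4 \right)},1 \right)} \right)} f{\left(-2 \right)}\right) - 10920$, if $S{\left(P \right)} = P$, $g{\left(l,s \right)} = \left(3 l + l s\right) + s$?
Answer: $21134$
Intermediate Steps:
$g{\left(l,s \right)} = s + 3 l + l s$
$\left(32054 + 0 S{\left(I{\left(g{\left(4,-4 \right)},1 \right)} \right)} f{\left(-2 \right)}\right) - 10920 = \left(32054 + 0 \cdot 4 \left(-5\right)\right) - 10920 = \left(32054 + 0 \left(-5\right)\right) - 10920 = \left(32054 + 0\right) - 10920 = 32054 - 10920 = 21134$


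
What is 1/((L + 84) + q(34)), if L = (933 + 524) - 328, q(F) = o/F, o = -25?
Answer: 34/41217 ≈ 0.00082490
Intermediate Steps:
q(F) = -25/F
L = 1129 (L = 1457 - 328 = 1129)
1/((L + 84) + q(34)) = 1/((1129 + 84) - 25/34) = 1/(1213 - 25*1/34) = 1/(1213 - 25/34) = 1/(41217/34) = 34/41217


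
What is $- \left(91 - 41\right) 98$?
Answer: $-4900$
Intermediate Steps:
$- \left(91 - 41\right) 98 = - 50 \cdot 98 = \left(-1\right) 4900 = -4900$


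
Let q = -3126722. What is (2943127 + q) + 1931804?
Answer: 1748209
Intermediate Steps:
(2943127 + q) + 1931804 = (2943127 - 3126722) + 1931804 = -183595 + 1931804 = 1748209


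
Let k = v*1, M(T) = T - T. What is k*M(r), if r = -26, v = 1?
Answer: 0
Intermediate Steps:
M(T) = 0
k = 1 (k = 1*1 = 1)
k*M(r) = 1*0 = 0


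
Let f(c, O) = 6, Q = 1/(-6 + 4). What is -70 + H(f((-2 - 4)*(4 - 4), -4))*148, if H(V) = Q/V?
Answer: -247/3 ≈ -82.333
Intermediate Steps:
Q = -½ (Q = 1/(-2) = -½ ≈ -0.50000)
H(V) = -1/(2*V)
-70 + H(f((-2 - 4)*(4 - 4), -4))*148 = -70 - ½/6*148 = -70 - ½*⅙*148 = -70 - 1/12*148 = -70 - 37/3 = -247/3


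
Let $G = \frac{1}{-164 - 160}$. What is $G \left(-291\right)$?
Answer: $\frac{97}{108} \approx 0.89815$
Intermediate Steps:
$G = - \frac{1}{324}$ ($G = \frac{1}{-324} = - \frac{1}{324} \approx -0.0030864$)
$G \left(-291\right) = \left(- \frac{1}{324}\right) \left(-291\right) = \frac{97}{108}$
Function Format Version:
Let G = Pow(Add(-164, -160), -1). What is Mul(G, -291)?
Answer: Rational(97, 108) ≈ 0.89815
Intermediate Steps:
G = Rational(-1, 324) (G = Pow(-324, -1) = Rational(-1, 324) ≈ -0.0030864)
Mul(G, -291) = Mul(Rational(-1, 324), -291) = Rational(97, 108)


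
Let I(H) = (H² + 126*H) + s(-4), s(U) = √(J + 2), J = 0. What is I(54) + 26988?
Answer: 36708 + √2 ≈ 36709.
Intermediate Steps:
s(U) = √2 (s(U) = √(0 + 2) = √2)
I(H) = √2 + H² + 126*H (I(H) = (H² + 126*H) + √2 = √2 + H² + 126*H)
I(54) + 26988 = (√2 + 54² + 126*54) + 26988 = (√2 + 2916 + 6804) + 26988 = (9720 + √2) + 26988 = 36708 + √2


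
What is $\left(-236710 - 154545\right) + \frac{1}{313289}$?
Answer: $- \frac{122575887694}{313289} \approx -3.9126 \cdot 10^{5}$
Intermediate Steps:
$\left(-236710 - 154545\right) + \frac{1}{313289} = -391255 + \frac{1}{313289} = - \frac{122575887694}{313289}$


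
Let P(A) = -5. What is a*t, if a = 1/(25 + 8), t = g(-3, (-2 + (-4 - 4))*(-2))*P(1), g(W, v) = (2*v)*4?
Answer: -800/33 ≈ -24.242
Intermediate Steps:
g(W, v) = 8*v
t = -800 (t = (8*((-2 + (-4 - 4))*(-2)))*(-5) = (8*((-2 - 8)*(-2)))*(-5) = (8*(-10*(-2)))*(-5) = (8*20)*(-5) = 160*(-5) = -800)
a = 1/33 ≈ 0.030303
a*t = (1/33)*(-800) = -800/33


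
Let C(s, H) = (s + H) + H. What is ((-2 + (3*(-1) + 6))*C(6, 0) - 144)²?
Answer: 19044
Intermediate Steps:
C(s, H) = s + 2*H (C(s, H) = (H + s) + H = s + 2*H)
((-2 + (3*(-1) + 6))*C(6, 0) - 144)² = ((-2 + (3*(-1) + 6))*(6 + 2*0) - 144)² = ((-2 + (-3 + 6))*(6 + 0) - 144)² = ((-2 + 3)*6 - 144)² = (1*6 - 144)² = (6 - 144)² = (-138)² = 19044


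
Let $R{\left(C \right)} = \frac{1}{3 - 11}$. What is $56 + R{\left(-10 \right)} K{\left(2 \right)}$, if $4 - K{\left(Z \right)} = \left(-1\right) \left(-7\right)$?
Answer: $\frac{451}{8} \approx 56.375$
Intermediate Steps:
$R{\left(C \right)} = - \frac{1}{8}$ ($R{\left(C \right)} = \frac{1}{-8} = - \frac{1}{8}$)
$K{\left(Z \right)} = -3$ ($K{\left(Z \right)} = 4 - \left(-1\right) \left(-7\right) = 4 - 7 = -3$)
$56 + R{\left(-10 \right)} K{\left(2 \right)} = 56 - - \frac{3}{8} = 56 + \frac{3}{8} = \frac{451}{8}$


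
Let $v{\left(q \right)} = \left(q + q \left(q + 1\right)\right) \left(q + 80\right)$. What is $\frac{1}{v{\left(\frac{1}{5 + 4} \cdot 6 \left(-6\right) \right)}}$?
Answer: $\frac{1}{608} \approx 0.0016447$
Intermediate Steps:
$v{\left(q \right)} = \left(80 + q\right) \left(q + q \left(1 + q\right)\right)$ ($v{\left(q \right)} = \left(q + q \left(1 + q\right)\right) \left(80 + q\right) = \left(80 + q\right) \left(q + q \left(1 + q\right)\right)$)
$\frac{1}{v{\left(\frac{1}{5 + 4} \cdot 6 \left(-6\right) \right)}} = \frac{1}{\frac{1}{5 + 4} \cdot 6 \left(-6\right) \left(160 + \left(\frac{1}{5 + 4} \cdot 6 \left(-6\right)\right)^{2} + 82 \frac{1}{5 + 4} \cdot 6 \left(-6\right)\right)} = \frac{1}{\frac{1}{9} \cdot 6 \left(-6\right) \left(160 + \left(\frac{1}{9} \cdot 6 \left(-6\right)\right)^{2} + 82 \cdot \frac{1}{9} \cdot 6 \left(-6\right)\right)} = \frac{1}{\frac{2}{3} \left(-6\right) \left(160 + \left(\frac{2}{3} \left(-6\right)\right)^{2} + 82 \cdot \frac{2}{3} \left(-6\right)\right)} = \frac{1}{\left(-4\right) \left(160 + \left(-4\right)^{2} + 82 \left(-4\right)\right)} = \frac{1}{\left(-4\right) \left(160 + 16 - 328\right)} = \frac{1}{\left(-4\right) \left(-152\right)} = \frac{1}{608}$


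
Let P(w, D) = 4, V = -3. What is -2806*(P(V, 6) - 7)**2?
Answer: -25254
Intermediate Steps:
-2806*(P(V, 6) - 7)**2 = -2806*(4 - 7)**2 = -2806*(-3)**2 = -2806*9 = -25254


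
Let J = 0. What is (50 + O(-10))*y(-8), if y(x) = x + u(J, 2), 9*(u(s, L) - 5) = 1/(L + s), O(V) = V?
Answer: -1060/9 ≈ -117.78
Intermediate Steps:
u(s, L) = 5 + 1/(9*(L + s))
y(x) = 91/18 + x (y(x) = x + (1/9 + 5*2 + 5*0)/(2 + 0) = x + (1/9 + 10 + 0)/2 = x + (1/2)*(91/9) = x + 91/18 = 91/18 + x)
(50 + O(-10))*y(-8) = (50 - 10)*(91/18 - 8) = 40*(-53/18) = -1060/9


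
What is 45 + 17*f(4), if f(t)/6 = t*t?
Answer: 1677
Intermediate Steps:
f(t) = 6*t² (f(t) = 6*(t*t) = 6*t²)
45 + 17*f(4) = 45 + 17*(6*4²) = 45 + 17*(6*16) = 45 + 17*96 = 45 + 1632 = 1677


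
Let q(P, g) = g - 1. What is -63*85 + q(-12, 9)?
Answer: -5347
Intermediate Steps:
q(P, g) = -1 + g
-63*85 + q(-12, 9) = -63*85 + (-1 + 9) = -5355 + 8 = -5347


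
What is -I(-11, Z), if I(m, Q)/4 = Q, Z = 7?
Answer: -28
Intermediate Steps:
I(m, Q) = 4*Q
-I(-11, Z) = -4*7 = -1*28 = -28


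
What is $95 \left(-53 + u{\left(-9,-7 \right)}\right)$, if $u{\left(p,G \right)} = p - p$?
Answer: $-5035$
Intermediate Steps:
$u{\left(p,G \right)} = 0$
$95 \left(-53 + u{\left(-9,-7 \right)}\right) = 95 \left(-53 + 0\right) = 95 \left(-53\right) = -5035$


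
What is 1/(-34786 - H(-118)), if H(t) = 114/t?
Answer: -59/2052317 ≈ -2.8748e-5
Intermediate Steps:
1/(-34786 - H(-118)) = 1/(-34786 - 114/(-118)) = 1/(-34786 - 114*(-1)/118) = 1/(-34786 - 1*(-57/59)) = 1/(-34786 + 57/59) = 1/(-2052317/59) = -59/2052317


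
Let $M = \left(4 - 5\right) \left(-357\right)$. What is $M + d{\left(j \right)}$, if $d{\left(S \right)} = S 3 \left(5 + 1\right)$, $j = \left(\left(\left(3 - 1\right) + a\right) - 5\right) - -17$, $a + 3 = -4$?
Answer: $483$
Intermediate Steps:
$a = -7$ ($a = -3 - 4 = -7$)
$M = 357$ ($M = \left(-1\right) \left(-357\right) = 357$)
$j = 7$ ($j = \left(\left(\left(3 - 1\right) - 7\right) - 5\right) - -17 = \left(\left(2 - 7\right) - 5\right) + 17 = \left(-5 - 5\right) + 17 = -10 + 17 = 7$)
$d{\left(S \right)} = 18 S$ ($d{\left(S \right)} = S 3 \cdot 6 = S 18 = 18 S$)
$M + d{\left(j \right)} = 357 + 18 \cdot 7 = 357 + 126 = 483$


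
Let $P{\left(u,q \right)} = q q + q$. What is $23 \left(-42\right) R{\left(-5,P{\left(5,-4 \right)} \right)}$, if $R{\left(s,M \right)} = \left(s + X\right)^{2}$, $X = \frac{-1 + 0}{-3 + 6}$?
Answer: $- \frac{82432}{3} \approx -27477.0$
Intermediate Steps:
$P{\left(u,q \right)} = q + q^{2}$ ($P{\left(u,q \right)} = q^{2} + q = q + q^{2}$)
$X = - \frac{1}{3} \approx -0.33333$
$R{\left(s,M \right)} = \left(- \frac{1}{3} + s\right)^{2}$ ($R{\left(s,M \right)} = \left(s - \frac{1}{3}\right)^{2} = \left(- \frac{1}{3} + s\right)^{2}$)
$23 \left(-42\right) R{\left(-5,P{\left(5,-4 \right)} \right)} = 23 \left(-42\right) \frac{\left(-1 + 3 \left(-5\right)\right)^{2}}{9} = - 966 \frac{\left(-1 - 15\right)^{2}}{9} = - 966 \frac{\left(-16\right)^{2}}{9} = - 966 \cdot \frac{1}{9} \cdot 256 = \left(-966\right) \frac{256}{9} = - \frac{82432}{3}$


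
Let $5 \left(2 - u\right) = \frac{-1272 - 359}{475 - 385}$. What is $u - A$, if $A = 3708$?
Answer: $- \frac{1666069}{450} \approx -3702.4$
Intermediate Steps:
$u = \frac{2531}{450}$ ($u = 2 - \frac{\left(-1272 - 359\right) \frac{1}{475 - 385}}{5} = 2 - \frac{\left(-1631\right) \frac{1}{90}}{5} = 2 - - \frac{1631}{450} = 2 + \frac{1631}{450} = \frac{2531}{450} \approx 5.6244$)
$u - A = \frac{2531}{450} - 3708 = - \frac{1666069}{450}$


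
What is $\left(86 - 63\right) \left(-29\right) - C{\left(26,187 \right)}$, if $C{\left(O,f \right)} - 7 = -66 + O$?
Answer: $-634$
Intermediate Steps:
$C{\left(O,f \right)} = -59 + O$ ($C{\left(O,f \right)} = 7 + \left(-66 + O\right) = -59 + O$)
$\left(86 - 63\right) \left(-29\right) - C{\left(26,187 \right)} = \left(86 - 63\right) \left(-29\right) - \left(-59 + 26\right) = 23 \left(-29\right) - -33 = -667 + 33 = -634$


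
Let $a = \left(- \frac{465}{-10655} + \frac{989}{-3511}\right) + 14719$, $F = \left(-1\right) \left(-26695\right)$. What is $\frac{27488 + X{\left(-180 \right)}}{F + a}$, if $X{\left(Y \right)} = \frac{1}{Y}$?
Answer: $\frac{37019439475499}{55773958236840} \approx 0.66374$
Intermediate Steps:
$F = 26695$
$a = \frac{110124908543}{7481941}$ ($a = \left(\left(-465\right) \left(- \frac{1}{10655}\right) + 989 \left(- \frac{1}{3511}\right)\right) + 14719 = \left(\frac{93}{2131} - \frac{989}{3511}\right) + 14719 = - \frac{1781036}{7481941} + 14719 = \frac{110124908543}{7481941} \approx 14719.0$)
$\frac{27488 + X{\left(-180 \right)}}{F + a} = \frac{27488 + \frac{1}{-180}}{26695 + \frac{110124908543}{7481941}} = \frac{27488 - \frac{1}{180}}{\frac{309855323538}{7481941}} = \frac{4947839}{180} \cdot \frac{7481941}{309855323538} = \frac{37019439475499}{55773958236840}$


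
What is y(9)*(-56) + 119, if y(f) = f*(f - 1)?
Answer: -3913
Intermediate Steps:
y(f) = f*(-1 + f)
y(9)*(-56) + 119 = (9*(-1 + 9))*(-56) + 119 = (9*8)*(-56) + 119 = 72*(-56) + 119 = -4032 + 119 = -3913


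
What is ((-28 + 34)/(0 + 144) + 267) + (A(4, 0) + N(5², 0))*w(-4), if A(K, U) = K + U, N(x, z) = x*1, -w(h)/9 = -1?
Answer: 12673/24 ≈ 528.04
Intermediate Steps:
w(h) = 9 (w(h) = -9*(-1) = 9)
N(x, z) = x
((-28 + 34)/(0 + 144) + 267) + (A(4, 0) + N(5², 0))*w(-4) = ((-28 + 34)/(0 + 144) + 267) + ((4 + 0) + 5²)*9 = (6/144 + 267) + (4 + 25)*9 = (6*(1/144) + 267) + 29*9 = (1/24 + 267) + 261 = 6409/24 + 261 = 12673/24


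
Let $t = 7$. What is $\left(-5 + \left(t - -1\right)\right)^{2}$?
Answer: $9$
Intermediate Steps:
$\left(-5 + \left(t - -1\right)\right)^{2} = \left(-5 + \left(7 - -1\right)\right)^{2} = \left(-5 + \left(7 + 1\right)\right)^{2} = \left(-5 + 8\right)^{2} = 3^{2} = 9$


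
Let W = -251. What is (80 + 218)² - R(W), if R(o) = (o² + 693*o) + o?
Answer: 199997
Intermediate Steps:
R(o) = o² + 694*o
(80 + 218)² - R(W) = (80 + 218)² - (-251)*(694 - 251) = 298² - (-251)*443 = 88804 - 1*(-111193) = 88804 + 111193 = 199997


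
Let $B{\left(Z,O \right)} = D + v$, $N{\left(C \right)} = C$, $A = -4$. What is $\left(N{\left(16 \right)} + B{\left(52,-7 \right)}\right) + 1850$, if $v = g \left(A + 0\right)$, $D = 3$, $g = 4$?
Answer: $1853$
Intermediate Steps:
$v = -16$ ($v = 4 \left(-4 + 0\right) = 4 \left(-4\right) = -16$)
$B{\left(Z,O \right)} = -13$ ($B{\left(Z,O \right)} = 3 - 16 = -13$)
$\left(N{\left(16 \right)} + B{\left(52,-7 \right)}\right) + 1850 = \left(16 - 13\right) + 1850 = 3 + 1850 = 1853$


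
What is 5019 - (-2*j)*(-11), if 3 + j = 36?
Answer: 4293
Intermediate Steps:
j = 33 (j = -3 + 36 = 33)
5019 - (-2*j)*(-11) = 5019 - (-2*33)*(-11) = 5019 - (-66)*(-11) = 5019 - 1*726 = 5019 - 726 = 4293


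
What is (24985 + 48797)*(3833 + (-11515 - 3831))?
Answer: -849452166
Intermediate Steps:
(24985 + 48797)*(3833 + (-11515 - 3831)) = 73782*(3833 - 15346) = 73782*(-11513) = -849452166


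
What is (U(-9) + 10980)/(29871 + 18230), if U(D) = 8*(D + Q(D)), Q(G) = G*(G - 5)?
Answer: 11916/48101 ≈ 0.24773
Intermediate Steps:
Q(G) = G*(-5 + G)
U(D) = 8*D + 8*D*(-5 + D) (U(D) = 8*(D + D*(-5 + D)) = 8*D + 8*D*(-5 + D))
(U(-9) + 10980)/(29871 + 18230) = (8*(-9)*(-4 - 9) + 10980)/(29871 + 18230) = (8*(-9)*(-13) + 10980)/48101 = (936 + 10980)*(1/48101) = 11916*(1/48101) = 11916/48101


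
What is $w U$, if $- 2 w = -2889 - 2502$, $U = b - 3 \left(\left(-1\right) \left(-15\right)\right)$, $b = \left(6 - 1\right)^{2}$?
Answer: $-53910$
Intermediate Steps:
$b = 25$ ($b = 5^{2} = 25$)
$U = -20$ ($U = 25 - 3 \left(\left(-1\right) \left(-15\right)\right) = 25 - 3 \cdot 15 = 25 - 45 = -20$)
$w = \frac{5391}{2}$ ($w = - \frac{-2889 - 2502}{2} = \left(- \frac{1}{2}\right) \left(-5391\right) = \frac{5391}{2} \approx 2695.5$)
$w U = \frac{5391}{2} \left(-20\right) = -53910$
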